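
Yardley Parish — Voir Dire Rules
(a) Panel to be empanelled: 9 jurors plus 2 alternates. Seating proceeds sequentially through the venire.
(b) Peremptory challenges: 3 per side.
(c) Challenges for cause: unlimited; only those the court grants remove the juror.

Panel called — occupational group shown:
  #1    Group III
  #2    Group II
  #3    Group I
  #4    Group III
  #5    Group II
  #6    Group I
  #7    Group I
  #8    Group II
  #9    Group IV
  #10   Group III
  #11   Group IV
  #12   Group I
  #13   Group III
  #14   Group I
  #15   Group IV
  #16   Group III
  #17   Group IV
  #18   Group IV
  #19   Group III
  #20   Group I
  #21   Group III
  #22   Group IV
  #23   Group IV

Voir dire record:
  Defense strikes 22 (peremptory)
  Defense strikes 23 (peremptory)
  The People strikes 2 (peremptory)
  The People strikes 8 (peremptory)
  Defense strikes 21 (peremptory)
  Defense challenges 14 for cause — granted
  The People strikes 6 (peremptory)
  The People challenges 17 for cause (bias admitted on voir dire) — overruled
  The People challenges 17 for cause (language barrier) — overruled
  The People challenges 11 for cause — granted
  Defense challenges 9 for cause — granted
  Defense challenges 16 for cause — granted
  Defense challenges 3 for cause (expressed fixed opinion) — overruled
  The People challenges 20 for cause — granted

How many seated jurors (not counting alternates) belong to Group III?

4

Removed: #2, #6, #8, #9, #11, #14, #16, #20, #21, #22, #23.
Seated jurors 1–9: #1, #3, #4, #5, #7, #10, #12, #13, #15 (alternates #17, #18 not counted).
Of those, in Group III: #1, #4, #10, #13 → 4.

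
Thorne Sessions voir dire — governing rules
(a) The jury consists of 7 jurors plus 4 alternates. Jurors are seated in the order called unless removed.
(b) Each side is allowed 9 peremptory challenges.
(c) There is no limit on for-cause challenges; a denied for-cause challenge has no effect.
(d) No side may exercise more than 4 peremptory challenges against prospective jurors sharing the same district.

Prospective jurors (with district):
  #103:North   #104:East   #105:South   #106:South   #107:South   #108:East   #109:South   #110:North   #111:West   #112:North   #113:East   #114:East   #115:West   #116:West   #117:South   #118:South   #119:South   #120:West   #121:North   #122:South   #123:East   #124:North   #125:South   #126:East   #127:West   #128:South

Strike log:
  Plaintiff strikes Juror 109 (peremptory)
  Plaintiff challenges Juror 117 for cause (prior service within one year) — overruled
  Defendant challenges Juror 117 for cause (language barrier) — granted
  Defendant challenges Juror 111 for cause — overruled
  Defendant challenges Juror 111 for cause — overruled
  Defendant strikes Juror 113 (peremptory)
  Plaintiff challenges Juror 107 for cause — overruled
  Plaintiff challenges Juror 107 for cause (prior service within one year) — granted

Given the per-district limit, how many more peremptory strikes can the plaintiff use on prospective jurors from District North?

4

Plaintiff peremptories so far: #109 — 1 of 9 used, 8 left overall.
Against District North: none yet — per-district cap 4 leaves 4.
Binding limit: min(8, 4) = 4.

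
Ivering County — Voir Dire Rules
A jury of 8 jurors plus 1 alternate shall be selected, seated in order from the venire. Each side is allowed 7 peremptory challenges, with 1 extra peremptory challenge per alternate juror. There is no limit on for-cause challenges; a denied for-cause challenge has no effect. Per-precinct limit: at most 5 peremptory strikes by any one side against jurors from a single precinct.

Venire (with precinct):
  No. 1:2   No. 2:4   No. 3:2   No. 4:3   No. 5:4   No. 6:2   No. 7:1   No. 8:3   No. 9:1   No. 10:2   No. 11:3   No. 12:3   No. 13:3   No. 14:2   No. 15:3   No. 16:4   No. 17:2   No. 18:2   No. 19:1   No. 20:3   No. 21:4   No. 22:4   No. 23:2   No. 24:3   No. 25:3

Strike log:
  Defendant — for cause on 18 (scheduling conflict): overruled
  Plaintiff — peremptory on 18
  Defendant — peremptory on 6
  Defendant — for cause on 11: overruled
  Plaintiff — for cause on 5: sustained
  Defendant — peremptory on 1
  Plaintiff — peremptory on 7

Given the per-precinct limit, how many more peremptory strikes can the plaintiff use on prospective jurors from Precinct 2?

4

Plaintiff peremptories so far: #18, #7 — 2 of 8 used, 6 left overall.
Against Precinct 2: #18 — 1 used; per-precinct cap 5 leaves 4.
Binding limit: min(6, 4) = 4.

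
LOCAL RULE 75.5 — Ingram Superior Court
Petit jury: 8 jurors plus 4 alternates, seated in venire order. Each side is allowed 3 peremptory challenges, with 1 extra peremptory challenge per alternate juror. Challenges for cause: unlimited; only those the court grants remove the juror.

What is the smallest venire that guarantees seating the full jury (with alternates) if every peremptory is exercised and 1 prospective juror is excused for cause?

27

Seats to fill: 8 + 4 alternates = 12.
Peremptories: 3 + 1×4 = 7 per side × 2 sides = 14.
For-cause removals: 1.
Minimum venire: 12 + 14 + 1 = 27.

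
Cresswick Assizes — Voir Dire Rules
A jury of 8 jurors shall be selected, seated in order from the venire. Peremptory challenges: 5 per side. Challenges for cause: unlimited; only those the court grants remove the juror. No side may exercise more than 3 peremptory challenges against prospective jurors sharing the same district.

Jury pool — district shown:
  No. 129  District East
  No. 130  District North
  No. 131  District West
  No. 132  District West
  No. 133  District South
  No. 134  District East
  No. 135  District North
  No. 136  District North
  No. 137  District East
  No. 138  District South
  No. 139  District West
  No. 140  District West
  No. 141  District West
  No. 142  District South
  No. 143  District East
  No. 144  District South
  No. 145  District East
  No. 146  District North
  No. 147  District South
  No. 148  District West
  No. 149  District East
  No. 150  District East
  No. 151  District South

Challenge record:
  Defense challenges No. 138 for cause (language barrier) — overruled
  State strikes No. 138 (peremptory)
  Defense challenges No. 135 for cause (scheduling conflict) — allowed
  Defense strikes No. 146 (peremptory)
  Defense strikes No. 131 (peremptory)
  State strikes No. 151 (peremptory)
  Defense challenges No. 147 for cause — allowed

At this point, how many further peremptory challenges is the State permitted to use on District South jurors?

State peremptories so far: #138, #151 — 2 of 5 used, 3 left overall.
Against District South: #138, #151 — 2 used; per-district cap 3 leaves 1.
Binding limit: min(3, 1) = 1.

1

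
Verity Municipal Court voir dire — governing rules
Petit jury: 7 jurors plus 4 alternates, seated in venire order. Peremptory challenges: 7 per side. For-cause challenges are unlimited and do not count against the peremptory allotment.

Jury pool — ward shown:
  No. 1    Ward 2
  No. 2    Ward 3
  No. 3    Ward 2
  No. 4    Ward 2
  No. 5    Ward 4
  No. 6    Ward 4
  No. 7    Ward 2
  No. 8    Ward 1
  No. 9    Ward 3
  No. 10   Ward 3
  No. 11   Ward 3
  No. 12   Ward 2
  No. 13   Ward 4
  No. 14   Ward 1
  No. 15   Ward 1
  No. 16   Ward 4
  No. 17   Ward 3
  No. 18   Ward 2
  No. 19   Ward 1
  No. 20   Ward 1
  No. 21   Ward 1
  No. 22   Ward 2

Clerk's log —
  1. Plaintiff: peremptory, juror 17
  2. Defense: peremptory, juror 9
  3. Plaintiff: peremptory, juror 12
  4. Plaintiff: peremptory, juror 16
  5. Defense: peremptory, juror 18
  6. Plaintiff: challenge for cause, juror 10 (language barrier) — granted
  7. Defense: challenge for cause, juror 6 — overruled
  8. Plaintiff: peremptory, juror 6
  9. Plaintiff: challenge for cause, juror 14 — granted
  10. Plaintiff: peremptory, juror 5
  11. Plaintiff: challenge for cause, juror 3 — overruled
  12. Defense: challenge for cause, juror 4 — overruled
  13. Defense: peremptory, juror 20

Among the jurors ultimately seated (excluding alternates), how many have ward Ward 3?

Removed: #5, #6, #9, #10, #12, #14, #16, #17, #18, #20.
Seated jurors 1–7: #1, #2, #3, #4, #7, #8, #11 (alternates #13, #15, #19, #21 not counted).
Of those, in Ward 3: #2, #11 → 2.

2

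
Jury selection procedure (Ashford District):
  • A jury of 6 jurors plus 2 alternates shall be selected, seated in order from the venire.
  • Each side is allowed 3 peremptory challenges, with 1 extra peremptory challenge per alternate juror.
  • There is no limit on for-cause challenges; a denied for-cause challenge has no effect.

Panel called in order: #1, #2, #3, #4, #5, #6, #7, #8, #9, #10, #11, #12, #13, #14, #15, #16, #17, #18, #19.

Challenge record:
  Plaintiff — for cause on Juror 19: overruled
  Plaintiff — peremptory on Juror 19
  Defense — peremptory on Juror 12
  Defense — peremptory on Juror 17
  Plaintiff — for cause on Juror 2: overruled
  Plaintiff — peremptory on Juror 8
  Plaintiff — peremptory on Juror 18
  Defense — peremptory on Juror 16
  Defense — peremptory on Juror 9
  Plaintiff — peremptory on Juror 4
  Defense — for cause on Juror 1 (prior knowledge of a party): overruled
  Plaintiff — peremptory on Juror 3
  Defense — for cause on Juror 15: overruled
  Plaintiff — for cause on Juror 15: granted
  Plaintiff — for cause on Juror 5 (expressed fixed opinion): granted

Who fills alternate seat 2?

14

Removed: #3, #4, #5, #8, #9, #12, #15, #16, #17, #18, #19. (#1, #2 stay — for-cause denied.)
Seating in order: seats 1–6 → #1, #2, #6, #7, #10, #11; alternates → #13, #14.
So alternate 2 is #14.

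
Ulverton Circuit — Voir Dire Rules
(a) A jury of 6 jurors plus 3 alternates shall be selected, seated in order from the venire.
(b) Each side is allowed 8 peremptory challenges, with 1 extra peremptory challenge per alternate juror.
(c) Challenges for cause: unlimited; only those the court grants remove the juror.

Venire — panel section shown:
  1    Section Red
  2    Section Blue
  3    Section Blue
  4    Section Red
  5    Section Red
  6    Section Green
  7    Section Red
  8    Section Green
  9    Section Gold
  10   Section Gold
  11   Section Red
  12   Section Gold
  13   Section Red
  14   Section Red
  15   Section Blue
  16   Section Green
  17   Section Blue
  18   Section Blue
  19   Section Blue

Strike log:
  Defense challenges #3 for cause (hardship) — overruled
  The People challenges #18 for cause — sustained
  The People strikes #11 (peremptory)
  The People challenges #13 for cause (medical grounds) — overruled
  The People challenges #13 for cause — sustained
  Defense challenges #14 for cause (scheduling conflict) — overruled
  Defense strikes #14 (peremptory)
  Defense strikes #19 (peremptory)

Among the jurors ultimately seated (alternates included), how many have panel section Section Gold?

1

Removed: #11, #13, #14, #18, #19.
Seated (9 incl. alternates): #1, #2, #3, #4, #5, #6, #7, #8, #9.
Of those, in Section Gold: #9 → 1.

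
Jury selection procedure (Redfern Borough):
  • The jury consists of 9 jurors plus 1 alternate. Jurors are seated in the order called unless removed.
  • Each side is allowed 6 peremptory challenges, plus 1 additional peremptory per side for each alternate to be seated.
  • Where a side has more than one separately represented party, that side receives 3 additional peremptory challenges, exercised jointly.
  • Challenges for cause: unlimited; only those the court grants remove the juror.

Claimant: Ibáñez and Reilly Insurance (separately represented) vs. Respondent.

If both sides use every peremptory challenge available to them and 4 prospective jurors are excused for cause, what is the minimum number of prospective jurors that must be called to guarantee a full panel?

31

Seats to fill: 9 + 1 alternates = 10.
Peremptories — Claimant: 6 + 1×1 + 3 = 10; Respondent: 6 + 1×1 = 7; total 17.
For-cause removals: 4.
Minimum venire: 10 + 17 + 4 = 31.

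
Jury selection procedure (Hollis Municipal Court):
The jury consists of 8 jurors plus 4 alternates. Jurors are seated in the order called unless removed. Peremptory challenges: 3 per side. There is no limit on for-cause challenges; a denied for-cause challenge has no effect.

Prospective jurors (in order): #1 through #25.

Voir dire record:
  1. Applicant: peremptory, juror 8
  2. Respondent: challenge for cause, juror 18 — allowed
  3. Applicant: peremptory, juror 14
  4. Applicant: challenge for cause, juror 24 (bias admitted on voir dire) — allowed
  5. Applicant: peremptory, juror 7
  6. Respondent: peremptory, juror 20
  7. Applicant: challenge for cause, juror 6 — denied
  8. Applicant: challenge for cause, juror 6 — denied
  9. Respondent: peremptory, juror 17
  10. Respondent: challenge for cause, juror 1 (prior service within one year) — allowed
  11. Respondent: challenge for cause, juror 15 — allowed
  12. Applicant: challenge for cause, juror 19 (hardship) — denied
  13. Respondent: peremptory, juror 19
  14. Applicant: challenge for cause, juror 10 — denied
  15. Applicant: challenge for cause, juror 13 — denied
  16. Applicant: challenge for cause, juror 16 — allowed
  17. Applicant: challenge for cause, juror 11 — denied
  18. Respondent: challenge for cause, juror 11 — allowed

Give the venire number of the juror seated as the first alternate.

13

Removed: #1, #7, #8, #11, #14, #15, #16, #17, #18, #19, #20, #24. (#6, #10, #13 stay — for-cause denied.)
Seating in order: seats 1–8 → #2, #3, #4, #5, #6, #9, #10, #12; alternates → #13, #21, #22, #23.
So alternate 1 is #13.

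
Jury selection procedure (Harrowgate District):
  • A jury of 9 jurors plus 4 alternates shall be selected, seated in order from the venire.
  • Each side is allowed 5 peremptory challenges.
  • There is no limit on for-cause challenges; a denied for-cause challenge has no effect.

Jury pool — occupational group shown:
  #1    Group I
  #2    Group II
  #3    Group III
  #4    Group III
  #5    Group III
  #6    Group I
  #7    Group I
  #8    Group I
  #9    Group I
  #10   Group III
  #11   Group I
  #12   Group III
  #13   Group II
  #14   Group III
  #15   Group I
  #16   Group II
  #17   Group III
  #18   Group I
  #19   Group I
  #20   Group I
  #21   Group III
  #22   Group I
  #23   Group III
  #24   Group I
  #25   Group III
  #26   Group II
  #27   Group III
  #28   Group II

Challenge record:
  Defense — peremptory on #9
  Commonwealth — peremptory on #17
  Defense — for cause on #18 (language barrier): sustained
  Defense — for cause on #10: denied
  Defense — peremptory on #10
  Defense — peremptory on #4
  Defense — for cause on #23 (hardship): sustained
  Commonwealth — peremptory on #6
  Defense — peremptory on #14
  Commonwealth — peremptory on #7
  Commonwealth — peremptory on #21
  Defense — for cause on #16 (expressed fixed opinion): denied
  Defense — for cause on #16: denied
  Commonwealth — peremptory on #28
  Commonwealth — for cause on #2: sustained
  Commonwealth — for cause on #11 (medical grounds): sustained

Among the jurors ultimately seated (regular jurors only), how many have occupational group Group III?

3

Removed: #2, #4, #6, #7, #9, #10, #11, #14, #17, #18, #21, #23, #28.
Seated jurors 1–9: #1, #3, #5, #8, #12, #13, #15, #16, #19 (alternates #20, #22, #24, #25 not counted).
Of those, in Group III: #3, #5, #12 → 3.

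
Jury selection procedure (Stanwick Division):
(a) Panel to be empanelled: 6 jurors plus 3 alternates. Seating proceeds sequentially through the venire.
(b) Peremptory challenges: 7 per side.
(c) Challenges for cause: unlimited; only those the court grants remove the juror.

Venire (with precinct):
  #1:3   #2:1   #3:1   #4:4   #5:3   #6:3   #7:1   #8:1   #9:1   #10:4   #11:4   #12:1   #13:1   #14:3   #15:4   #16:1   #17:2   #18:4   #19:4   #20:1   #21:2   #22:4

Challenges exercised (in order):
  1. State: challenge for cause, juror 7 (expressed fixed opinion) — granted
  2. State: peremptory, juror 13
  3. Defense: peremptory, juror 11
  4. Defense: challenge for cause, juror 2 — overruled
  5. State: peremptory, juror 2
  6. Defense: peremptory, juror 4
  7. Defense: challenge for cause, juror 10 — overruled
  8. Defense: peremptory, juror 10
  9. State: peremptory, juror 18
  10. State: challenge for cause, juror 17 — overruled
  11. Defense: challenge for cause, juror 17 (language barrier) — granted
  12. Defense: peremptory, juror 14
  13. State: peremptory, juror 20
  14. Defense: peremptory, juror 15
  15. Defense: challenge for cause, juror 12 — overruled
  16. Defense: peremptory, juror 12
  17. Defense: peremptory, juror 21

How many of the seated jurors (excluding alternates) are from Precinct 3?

Removed: #2, #4, #7, #10, #11, #12, #13, #14, #15, #17, #18, #20, #21.
Seated jurors 1–6: #1, #3, #5, #6, #8, #9 (alternates #16, #19, #22 not counted).
Of those, in Precinct 3: #1, #5, #6 → 3.

3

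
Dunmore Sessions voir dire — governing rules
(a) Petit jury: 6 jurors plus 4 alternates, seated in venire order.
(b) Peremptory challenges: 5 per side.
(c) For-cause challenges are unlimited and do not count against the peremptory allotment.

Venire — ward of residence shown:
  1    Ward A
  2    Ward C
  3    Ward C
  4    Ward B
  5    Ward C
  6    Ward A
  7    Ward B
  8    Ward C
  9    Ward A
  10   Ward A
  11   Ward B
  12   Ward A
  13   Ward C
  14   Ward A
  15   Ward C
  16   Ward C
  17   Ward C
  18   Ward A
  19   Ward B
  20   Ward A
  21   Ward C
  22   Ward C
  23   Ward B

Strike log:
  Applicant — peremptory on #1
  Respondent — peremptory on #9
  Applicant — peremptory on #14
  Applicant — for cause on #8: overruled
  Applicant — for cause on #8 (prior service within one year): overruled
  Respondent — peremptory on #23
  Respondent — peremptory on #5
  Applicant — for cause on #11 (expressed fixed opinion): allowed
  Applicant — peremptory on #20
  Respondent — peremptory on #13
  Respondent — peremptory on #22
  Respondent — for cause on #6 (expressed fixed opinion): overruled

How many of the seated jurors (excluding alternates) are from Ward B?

2

Removed: #1, #5, #9, #11, #13, #14, #20, #22, #23.
Seated jurors 1–6: #2, #3, #4, #6, #7, #8 (alternates #10, #12, #15, #16 not counted).
Of those, in Ward B: #4, #7 → 2.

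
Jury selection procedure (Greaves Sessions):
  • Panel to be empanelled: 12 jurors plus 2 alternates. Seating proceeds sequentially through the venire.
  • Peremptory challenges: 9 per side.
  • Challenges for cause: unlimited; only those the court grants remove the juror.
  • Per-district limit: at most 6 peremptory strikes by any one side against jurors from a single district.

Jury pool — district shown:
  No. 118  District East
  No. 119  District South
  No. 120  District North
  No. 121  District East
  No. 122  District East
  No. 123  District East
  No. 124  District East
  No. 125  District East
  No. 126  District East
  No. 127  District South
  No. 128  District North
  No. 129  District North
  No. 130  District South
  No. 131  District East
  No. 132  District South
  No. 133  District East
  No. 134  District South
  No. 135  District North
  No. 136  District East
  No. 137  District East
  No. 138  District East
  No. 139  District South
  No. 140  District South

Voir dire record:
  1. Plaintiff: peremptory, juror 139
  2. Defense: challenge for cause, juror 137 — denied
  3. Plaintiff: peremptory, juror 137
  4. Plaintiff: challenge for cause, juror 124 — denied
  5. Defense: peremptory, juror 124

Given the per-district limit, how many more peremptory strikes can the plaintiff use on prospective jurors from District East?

Plaintiff peremptories so far: #139, #137 — 2 of 9 used, 7 left overall.
Against District East: #137 — 1 used; per-district cap 6 leaves 5.
Binding limit: min(7, 5) = 5.

5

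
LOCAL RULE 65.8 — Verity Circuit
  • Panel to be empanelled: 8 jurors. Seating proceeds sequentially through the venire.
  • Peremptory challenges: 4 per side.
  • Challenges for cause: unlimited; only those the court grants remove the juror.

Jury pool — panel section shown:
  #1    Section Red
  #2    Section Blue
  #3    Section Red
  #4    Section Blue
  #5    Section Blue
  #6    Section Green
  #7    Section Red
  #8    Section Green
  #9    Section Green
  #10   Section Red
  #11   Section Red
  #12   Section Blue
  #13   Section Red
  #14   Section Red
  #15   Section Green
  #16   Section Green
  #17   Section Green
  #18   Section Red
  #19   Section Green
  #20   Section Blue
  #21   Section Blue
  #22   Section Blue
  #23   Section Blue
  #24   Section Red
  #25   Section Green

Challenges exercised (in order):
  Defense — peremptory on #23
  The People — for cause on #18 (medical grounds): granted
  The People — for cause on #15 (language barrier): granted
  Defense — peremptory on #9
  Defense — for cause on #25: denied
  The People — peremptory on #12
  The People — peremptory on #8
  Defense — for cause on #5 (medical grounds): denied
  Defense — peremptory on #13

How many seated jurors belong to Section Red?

4

Removed: #8, #9, #12, #13, #15, #18, #23.
Seated jurors 1–8: #1, #2, #3, #4, #5, #6, #7, #10.
Of those, in Section Red: #1, #3, #7, #10 → 4.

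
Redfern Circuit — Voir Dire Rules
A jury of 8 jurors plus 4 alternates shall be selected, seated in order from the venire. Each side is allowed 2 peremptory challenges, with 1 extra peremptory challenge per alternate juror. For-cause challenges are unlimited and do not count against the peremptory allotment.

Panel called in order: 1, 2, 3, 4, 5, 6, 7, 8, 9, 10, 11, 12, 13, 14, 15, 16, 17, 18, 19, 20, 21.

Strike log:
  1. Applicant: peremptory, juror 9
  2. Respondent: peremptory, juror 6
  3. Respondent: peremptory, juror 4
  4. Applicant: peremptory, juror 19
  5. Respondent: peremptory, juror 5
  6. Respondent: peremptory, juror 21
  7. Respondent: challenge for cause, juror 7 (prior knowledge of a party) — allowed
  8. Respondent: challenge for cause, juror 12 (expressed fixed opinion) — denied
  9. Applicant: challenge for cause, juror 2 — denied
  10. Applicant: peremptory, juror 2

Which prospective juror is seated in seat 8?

14

Removed: #2, #4, #5, #6, #7, #9, #19, #21. (#12 stays — for-cause denied.)
Seating in order: seats 1–8 → #1, #3, #8, #10, #11, #12, #13, #14; alternates → #15, #16, #17, #18.
So seat 8 is #14.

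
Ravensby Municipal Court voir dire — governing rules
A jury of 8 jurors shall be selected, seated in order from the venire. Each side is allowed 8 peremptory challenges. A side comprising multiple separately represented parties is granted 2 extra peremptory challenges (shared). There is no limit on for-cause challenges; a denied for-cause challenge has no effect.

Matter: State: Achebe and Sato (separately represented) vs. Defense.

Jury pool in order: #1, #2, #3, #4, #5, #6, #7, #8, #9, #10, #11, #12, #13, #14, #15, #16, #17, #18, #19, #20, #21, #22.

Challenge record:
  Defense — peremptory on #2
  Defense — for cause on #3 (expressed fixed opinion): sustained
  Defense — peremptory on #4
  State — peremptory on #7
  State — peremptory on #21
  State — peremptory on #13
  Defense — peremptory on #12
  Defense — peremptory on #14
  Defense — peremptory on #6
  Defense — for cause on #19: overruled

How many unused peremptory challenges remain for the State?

State allotment: 8 base + 2 multi-party = 10.
State peremptories used: #7, #21, #13 — 3.
Remaining: 10 − 3 = 7.

7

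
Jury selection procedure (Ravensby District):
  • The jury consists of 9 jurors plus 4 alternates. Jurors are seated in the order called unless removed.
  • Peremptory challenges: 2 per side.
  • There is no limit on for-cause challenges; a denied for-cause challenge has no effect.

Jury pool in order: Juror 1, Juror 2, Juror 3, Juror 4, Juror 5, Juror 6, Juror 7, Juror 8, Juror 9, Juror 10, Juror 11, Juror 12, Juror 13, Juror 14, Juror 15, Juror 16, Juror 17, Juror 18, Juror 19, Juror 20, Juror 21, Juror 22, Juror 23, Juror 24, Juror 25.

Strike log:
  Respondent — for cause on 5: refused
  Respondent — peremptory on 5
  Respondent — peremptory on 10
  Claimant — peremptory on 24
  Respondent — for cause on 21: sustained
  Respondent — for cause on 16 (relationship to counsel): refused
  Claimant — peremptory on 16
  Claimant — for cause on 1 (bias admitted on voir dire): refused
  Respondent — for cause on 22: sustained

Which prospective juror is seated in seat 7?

8

Removed: #5, #10, #16, #21, #22, #24. (#1 stays — for-cause denied.)
Seating in order: seats 1–9 → #1, #2, #3, #4, #6, #7, #8, #9, #11; alternates → #12, #13, #14, #15.
So seat 7 is #8.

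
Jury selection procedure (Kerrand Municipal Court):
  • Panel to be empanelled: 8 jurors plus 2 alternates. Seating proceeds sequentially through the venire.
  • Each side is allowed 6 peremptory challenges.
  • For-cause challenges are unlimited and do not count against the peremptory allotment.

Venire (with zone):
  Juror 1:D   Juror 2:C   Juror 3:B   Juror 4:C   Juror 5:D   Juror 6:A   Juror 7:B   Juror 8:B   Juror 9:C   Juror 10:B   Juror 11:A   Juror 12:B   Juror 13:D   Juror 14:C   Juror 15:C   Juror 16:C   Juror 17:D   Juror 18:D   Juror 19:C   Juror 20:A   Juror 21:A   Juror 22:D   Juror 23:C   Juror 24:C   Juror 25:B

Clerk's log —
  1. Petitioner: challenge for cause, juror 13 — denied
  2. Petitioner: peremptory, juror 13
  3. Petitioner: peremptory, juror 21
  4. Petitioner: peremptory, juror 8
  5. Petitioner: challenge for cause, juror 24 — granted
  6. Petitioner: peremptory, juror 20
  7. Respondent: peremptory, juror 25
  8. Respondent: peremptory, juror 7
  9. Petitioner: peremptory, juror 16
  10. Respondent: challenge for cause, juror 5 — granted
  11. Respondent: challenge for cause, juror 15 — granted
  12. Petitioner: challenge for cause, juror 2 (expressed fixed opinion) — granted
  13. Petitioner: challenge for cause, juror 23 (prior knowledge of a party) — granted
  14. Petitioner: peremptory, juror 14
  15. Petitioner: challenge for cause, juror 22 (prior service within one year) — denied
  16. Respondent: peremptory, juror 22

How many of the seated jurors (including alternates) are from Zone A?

Removed: #2, #5, #7, #8, #13, #14, #15, #16, #20, #21, #22, #23, #24, #25.
Seated (10 incl. alternates): #1, #3, #4, #6, #9, #10, #11, #12, #17, #18.
Of those, in Zone A: #6, #11 → 2.

2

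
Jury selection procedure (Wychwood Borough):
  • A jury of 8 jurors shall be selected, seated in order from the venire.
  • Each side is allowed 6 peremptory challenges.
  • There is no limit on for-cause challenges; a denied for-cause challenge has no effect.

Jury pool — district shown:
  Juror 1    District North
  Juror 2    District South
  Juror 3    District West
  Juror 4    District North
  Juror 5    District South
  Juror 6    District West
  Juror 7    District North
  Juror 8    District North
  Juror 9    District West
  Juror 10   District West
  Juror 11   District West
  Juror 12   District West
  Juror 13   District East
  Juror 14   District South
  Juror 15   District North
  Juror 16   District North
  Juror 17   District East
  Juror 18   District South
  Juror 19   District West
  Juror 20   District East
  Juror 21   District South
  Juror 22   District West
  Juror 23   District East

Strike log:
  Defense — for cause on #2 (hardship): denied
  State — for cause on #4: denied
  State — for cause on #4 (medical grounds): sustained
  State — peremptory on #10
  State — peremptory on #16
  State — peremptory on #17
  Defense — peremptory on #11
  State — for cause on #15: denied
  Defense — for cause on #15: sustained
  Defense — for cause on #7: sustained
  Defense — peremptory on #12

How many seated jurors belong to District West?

3

Removed: #4, #7, #10, #11, #12, #15, #16, #17.
Seated jurors 1–8: #1, #2, #3, #5, #6, #8, #9, #13.
Of those, in District West: #3, #6, #9 → 3.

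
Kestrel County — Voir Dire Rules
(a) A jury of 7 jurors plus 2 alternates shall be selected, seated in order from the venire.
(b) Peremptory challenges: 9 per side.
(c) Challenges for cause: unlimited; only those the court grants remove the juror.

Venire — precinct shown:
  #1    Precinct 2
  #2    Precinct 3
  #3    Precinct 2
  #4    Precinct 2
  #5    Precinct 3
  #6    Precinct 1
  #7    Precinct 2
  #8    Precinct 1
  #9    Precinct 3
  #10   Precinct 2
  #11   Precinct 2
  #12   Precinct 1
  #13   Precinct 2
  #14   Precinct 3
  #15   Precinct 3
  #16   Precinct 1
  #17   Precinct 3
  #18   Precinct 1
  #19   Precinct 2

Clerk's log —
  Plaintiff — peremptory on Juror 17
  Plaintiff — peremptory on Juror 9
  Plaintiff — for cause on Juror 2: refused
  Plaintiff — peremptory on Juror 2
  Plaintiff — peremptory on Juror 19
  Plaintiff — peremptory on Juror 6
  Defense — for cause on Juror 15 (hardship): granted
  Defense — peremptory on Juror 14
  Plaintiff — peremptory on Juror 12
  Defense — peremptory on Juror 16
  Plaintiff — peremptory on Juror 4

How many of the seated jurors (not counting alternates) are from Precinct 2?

Removed: #2, #4, #6, #9, #12, #14, #15, #16, #17, #19.
Seated jurors 1–7: #1, #3, #5, #7, #8, #10, #11 (alternates #13, #18 not counted).
Of those, in Precinct 2: #1, #3, #7, #10, #11 → 5.

5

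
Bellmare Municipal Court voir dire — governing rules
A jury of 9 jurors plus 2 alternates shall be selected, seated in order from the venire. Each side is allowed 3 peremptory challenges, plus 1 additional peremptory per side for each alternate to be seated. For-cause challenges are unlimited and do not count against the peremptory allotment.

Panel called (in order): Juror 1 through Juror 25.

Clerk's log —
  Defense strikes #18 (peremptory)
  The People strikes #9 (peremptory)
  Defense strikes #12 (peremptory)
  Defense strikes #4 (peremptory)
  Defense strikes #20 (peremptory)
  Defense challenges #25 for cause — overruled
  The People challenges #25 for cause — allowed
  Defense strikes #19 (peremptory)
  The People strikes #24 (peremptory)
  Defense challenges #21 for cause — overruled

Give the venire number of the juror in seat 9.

Removed: #4, #9, #12, #18, #19, #20, #24, #25. (#21 stays — for-cause denied.)
Seating in order: seats 1–9 → #1, #2, #3, #5, #6, #7, #8, #10, #11; alternates → #13, #14.
So seat 9 is #11.

11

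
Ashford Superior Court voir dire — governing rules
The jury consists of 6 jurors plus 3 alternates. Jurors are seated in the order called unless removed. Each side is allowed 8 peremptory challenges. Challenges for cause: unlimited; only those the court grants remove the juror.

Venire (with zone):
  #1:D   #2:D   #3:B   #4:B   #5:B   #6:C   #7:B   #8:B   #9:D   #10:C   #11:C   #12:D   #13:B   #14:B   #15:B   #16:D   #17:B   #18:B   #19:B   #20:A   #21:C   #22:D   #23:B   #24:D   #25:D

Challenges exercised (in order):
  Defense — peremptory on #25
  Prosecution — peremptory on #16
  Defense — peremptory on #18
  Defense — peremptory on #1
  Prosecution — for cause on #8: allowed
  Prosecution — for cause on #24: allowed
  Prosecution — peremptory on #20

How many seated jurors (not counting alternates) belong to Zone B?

4

Removed: #1, #8, #16, #18, #20, #24, #25.
Seated jurors 1–6: #2, #3, #4, #5, #6, #7 (alternates #9, #10, #11 not counted).
Of those, in Zone B: #3, #4, #5, #7 → 4.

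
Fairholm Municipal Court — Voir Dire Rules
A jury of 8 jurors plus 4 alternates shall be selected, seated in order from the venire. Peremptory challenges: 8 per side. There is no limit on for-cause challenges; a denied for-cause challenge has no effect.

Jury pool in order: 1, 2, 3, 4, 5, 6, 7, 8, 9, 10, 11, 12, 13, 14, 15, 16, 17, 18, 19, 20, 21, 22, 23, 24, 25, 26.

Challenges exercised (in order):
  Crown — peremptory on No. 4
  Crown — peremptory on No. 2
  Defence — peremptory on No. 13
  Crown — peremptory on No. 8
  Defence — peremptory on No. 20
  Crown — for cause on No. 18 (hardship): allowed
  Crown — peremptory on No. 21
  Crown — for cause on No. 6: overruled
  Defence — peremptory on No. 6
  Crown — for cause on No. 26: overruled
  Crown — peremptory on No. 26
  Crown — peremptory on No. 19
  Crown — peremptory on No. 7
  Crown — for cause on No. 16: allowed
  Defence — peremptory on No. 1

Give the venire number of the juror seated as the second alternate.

22

Removed: #1, #2, #4, #6, #7, #8, #13, #16, #18, #19, #20, #21, #26.
Seating in order: seats 1–8 → #3, #5, #9, #10, #11, #12, #14, #15; alternates → #17, #22, #23, #24.
So alternate 2 is #22.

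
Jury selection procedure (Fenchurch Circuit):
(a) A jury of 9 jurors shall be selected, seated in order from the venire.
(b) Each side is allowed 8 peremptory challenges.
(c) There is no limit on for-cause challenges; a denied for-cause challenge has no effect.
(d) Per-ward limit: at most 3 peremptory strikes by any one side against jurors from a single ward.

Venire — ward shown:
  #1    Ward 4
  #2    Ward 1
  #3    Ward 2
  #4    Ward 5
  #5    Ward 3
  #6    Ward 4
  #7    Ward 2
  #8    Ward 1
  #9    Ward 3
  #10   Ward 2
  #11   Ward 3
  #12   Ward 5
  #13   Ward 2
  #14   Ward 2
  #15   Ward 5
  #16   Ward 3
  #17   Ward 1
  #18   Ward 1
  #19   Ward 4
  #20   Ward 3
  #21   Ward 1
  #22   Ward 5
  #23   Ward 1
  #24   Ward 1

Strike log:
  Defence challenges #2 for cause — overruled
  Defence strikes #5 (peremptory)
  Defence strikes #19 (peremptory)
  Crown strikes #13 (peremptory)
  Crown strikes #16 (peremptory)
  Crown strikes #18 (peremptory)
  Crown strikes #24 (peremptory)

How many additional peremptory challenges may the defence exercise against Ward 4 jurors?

Defence peremptories so far: #5, #19 — 2 of 8 used, 6 left overall.
Against Ward 4: #19 — 1 used; per-ward cap 3 leaves 2.
Binding limit: min(6, 2) = 2.

2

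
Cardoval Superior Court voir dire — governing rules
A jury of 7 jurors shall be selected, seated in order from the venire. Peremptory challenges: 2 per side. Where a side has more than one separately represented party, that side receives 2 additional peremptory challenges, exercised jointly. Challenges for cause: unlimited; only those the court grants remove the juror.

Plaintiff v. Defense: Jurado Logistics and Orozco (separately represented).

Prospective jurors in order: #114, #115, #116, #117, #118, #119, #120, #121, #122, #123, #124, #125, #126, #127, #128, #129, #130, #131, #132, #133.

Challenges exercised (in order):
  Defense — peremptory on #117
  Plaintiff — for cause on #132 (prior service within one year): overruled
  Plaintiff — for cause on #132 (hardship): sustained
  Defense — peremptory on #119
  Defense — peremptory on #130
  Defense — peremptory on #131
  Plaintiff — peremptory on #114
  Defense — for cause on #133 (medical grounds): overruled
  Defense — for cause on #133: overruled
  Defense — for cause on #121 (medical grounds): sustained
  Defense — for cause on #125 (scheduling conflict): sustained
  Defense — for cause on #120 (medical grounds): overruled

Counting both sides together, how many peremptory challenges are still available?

Plaintiff allotment: 2. Defense allotment: 2 base + 2 multi-party = 4.
Plaintiff peremptories used: #114 — 1 (for-cause on #132, #132 don't count).
Defense peremptories used: #117, #119, #130, #131 — 4 (for-cause on #133, #133, #121, #125, #120 don't count).
Remaining: (2 − 1) + (4 − 4) = 1.

1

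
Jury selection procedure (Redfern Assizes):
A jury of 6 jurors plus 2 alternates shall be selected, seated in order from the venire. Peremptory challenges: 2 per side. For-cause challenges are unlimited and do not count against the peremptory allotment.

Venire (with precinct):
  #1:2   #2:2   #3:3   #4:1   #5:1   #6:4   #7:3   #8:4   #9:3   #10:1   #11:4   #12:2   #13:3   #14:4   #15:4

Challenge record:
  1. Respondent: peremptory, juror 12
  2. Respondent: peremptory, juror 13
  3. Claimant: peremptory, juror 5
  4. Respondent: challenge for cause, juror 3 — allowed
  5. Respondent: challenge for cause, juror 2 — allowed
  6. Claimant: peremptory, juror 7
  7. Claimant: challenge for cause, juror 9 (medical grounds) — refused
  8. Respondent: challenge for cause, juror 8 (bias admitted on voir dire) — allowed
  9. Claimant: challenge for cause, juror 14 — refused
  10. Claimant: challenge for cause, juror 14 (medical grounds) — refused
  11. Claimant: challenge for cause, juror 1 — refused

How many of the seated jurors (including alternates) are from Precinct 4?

4

Removed: #2, #3, #5, #7, #8, #12, #13.
Seated (8 incl. alternates): #1, #4, #6, #9, #10, #11, #14, #15.
Of those, in Precinct 4: #6, #11, #14, #15 → 4.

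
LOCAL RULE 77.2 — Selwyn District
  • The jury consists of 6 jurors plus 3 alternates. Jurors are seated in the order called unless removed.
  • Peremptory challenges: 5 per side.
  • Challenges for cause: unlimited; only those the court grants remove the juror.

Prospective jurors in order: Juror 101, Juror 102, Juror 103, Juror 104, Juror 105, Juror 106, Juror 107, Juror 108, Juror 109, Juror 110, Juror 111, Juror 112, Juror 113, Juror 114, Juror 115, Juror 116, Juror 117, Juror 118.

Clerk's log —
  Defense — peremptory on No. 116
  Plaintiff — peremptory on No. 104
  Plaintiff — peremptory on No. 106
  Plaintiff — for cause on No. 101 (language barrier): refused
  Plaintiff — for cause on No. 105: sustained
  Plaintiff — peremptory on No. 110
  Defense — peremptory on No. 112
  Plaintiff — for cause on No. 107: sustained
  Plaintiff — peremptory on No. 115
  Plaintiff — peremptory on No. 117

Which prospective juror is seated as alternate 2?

Removed: #104, #105, #106, #107, #110, #112, #115, #116, #117. (#101 stays — for-cause denied.)
Seating in order: seats 1–6 → #101, #102, #103, #108, #109, #111; alternates → #113, #114, #118.
So alternate 2 is #114.

114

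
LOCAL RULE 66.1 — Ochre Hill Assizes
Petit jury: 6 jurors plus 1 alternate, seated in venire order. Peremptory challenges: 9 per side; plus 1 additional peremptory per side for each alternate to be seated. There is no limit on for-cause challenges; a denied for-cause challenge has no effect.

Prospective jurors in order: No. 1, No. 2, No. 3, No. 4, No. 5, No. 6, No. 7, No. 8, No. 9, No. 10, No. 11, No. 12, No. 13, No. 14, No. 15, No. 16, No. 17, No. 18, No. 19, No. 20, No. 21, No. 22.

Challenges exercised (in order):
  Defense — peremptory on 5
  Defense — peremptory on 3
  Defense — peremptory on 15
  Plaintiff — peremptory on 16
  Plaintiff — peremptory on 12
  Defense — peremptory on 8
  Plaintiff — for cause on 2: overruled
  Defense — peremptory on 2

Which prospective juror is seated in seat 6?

Removed: #2, #3, #5, #8, #12, #15, #16.
Seating in order: seats 1–6 → #1, #4, #6, #7, #9, #10; alternates → #11.
So seat 6 is #10.

10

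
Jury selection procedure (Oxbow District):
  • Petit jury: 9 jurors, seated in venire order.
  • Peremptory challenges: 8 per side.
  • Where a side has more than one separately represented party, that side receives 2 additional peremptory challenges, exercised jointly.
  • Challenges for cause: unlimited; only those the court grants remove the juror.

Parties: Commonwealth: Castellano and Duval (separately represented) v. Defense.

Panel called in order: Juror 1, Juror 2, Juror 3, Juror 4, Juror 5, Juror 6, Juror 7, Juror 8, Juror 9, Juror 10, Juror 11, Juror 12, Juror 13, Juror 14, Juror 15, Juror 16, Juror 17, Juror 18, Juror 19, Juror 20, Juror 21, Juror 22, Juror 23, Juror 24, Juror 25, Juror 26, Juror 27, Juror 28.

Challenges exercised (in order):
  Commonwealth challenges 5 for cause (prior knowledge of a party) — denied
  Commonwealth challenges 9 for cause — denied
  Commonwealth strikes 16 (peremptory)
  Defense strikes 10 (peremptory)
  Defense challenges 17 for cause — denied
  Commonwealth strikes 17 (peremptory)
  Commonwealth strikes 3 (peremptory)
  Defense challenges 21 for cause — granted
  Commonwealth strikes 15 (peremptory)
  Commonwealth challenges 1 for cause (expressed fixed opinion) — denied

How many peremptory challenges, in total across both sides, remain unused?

Commonwealth allotment: 8 base + 2 multi-party = 10. Defense allotment: 8.
Commonwealth peremptories used: #16, #17, #3, #15 — 4 (for-cause on #5, #9, #1 don't count).
Defense peremptories used: #10 — 1 (for-cause on #17, #21 don't count).
Remaining: (10 − 4) + (8 − 1) = 13.

13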